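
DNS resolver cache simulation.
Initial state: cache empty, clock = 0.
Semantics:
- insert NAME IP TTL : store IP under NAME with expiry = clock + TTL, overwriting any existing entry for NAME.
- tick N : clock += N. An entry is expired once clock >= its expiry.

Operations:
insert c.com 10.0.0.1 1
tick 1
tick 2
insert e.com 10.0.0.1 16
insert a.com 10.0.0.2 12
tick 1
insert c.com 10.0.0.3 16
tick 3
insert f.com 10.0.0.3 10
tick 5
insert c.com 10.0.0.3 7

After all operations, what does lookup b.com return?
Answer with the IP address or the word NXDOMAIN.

Op 1: insert c.com -> 10.0.0.1 (expiry=0+1=1). clock=0
Op 2: tick 1 -> clock=1. purged={c.com}
Op 3: tick 2 -> clock=3.
Op 4: insert e.com -> 10.0.0.1 (expiry=3+16=19). clock=3
Op 5: insert a.com -> 10.0.0.2 (expiry=3+12=15). clock=3
Op 6: tick 1 -> clock=4.
Op 7: insert c.com -> 10.0.0.3 (expiry=4+16=20). clock=4
Op 8: tick 3 -> clock=7.
Op 9: insert f.com -> 10.0.0.3 (expiry=7+10=17). clock=7
Op 10: tick 5 -> clock=12.
Op 11: insert c.com -> 10.0.0.3 (expiry=12+7=19). clock=12
lookup b.com: not in cache (expired or never inserted)

Answer: NXDOMAIN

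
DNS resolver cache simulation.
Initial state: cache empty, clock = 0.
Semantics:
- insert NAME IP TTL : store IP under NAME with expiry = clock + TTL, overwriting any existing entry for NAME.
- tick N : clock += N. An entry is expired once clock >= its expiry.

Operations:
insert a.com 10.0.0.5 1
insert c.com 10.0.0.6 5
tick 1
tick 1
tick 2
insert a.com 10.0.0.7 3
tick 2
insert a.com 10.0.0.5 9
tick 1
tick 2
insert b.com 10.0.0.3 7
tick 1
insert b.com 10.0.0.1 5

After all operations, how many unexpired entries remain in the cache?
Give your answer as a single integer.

Op 1: insert a.com -> 10.0.0.5 (expiry=0+1=1). clock=0
Op 2: insert c.com -> 10.0.0.6 (expiry=0+5=5). clock=0
Op 3: tick 1 -> clock=1. purged={a.com}
Op 4: tick 1 -> clock=2.
Op 5: tick 2 -> clock=4.
Op 6: insert a.com -> 10.0.0.7 (expiry=4+3=7). clock=4
Op 7: tick 2 -> clock=6. purged={c.com}
Op 8: insert a.com -> 10.0.0.5 (expiry=6+9=15). clock=6
Op 9: tick 1 -> clock=7.
Op 10: tick 2 -> clock=9.
Op 11: insert b.com -> 10.0.0.3 (expiry=9+7=16). clock=9
Op 12: tick 1 -> clock=10.
Op 13: insert b.com -> 10.0.0.1 (expiry=10+5=15). clock=10
Final cache (unexpired): {a.com,b.com} -> size=2

Answer: 2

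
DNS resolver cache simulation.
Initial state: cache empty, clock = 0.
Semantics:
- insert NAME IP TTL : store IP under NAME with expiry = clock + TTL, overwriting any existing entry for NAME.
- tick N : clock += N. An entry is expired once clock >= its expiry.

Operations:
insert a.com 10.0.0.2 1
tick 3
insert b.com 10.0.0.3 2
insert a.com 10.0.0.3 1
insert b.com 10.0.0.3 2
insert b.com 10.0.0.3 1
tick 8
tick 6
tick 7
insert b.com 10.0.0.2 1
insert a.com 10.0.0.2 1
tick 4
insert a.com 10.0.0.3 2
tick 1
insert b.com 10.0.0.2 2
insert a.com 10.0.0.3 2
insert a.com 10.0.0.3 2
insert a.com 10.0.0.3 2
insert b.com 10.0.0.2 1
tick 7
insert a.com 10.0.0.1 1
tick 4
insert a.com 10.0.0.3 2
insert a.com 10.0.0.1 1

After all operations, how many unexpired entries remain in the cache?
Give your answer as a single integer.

Answer: 1

Derivation:
Op 1: insert a.com -> 10.0.0.2 (expiry=0+1=1). clock=0
Op 2: tick 3 -> clock=3. purged={a.com}
Op 3: insert b.com -> 10.0.0.3 (expiry=3+2=5). clock=3
Op 4: insert a.com -> 10.0.0.3 (expiry=3+1=4). clock=3
Op 5: insert b.com -> 10.0.0.3 (expiry=3+2=5). clock=3
Op 6: insert b.com -> 10.0.0.3 (expiry=3+1=4). clock=3
Op 7: tick 8 -> clock=11. purged={a.com,b.com}
Op 8: tick 6 -> clock=17.
Op 9: tick 7 -> clock=24.
Op 10: insert b.com -> 10.0.0.2 (expiry=24+1=25). clock=24
Op 11: insert a.com -> 10.0.0.2 (expiry=24+1=25). clock=24
Op 12: tick 4 -> clock=28. purged={a.com,b.com}
Op 13: insert a.com -> 10.0.0.3 (expiry=28+2=30). clock=28
Op 14: tick 1 -> clock=29.
Op 15: insert b.com -> 10.0.0.2 (expiry=29+2=31). clock=29
Op 16: insert a.com -> 10.0.0.3 (expiry=29+2=31). clock=29
Op 17: insert a.com -> 10.0.0.3 (expiry=29+2=31). clock=29
Op 18: insert a.com -> 10.0.0.3 (expiry=29+2=31). clock=29
Op 19: insert b.com -> 10.0.0.2 (expiry=29+1=30). clock=29
Op 20: tick 7 -> clock=36. purged={a.com,b.com}
Op 21: insert a.com -> 10.0.0.1 (expiry=36+1=37). clock=36
Op 22: tick 4 -> clock=40. purged={a.com}
Op 23: insert a.com -> 10.0.0.3 (expiry=40+2=42). clock=40
Op 24: insert a.com -> 10.0.0.1 (expiry=40+1=41). clock=40
Final cache (unexpired): {a.com} -> size=1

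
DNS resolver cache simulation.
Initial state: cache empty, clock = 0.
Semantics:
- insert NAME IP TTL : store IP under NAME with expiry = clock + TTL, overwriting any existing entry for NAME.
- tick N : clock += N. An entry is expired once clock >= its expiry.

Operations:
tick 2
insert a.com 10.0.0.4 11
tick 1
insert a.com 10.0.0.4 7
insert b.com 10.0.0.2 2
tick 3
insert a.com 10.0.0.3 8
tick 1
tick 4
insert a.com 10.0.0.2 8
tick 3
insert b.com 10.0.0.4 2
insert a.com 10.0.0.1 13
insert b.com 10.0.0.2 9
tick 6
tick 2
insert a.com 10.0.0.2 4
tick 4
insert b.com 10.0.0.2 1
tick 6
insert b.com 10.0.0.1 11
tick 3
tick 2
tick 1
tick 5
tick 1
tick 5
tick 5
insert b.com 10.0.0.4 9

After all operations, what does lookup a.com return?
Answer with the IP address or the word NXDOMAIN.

Answer: NXDOMAIN

Derivation:
Op 1: tick 2 -> clock=2.
Op 2: insert a.com -> 10.0.0.4 (expiry=2+11=13). clock=2
Op 3: tick 1 -> clock=3.
Op 4: insert a.com -> 10.0.0.4 (expiry=3+7=10). clock=3
Op 5: insert b.com -> 10.0.0.2 (expiry=3+2=5). clock=3
Op 6: tick 3 -> clock=6. purged={b.com}
Op 7: insert a.com -> 10.0.0.3 (expiry=6+8=14). clock=6
Op 8: tick 1 -> clock=7.
Op 9: tick 4 -> clock=11.
Op 10: insert a.com -> 10.0.0.2 (expiry=11+8=19). clock=11
Op 11: tick 3 -> clock=14.
Op 12: insert b.com -> 10.0.0.4 (expiry=14+2=16). clock=14
Op 13: insert a.com -> 10.0.0.1 (expiry=14+13=27). clock=14
Op 14: insert b.com -> 10.0.0.2 (expiry=14+9=23). clock=14
Op 15: tick 6 -> clock=20.
Op 16: tick 2 -> clock=22.
Op 17: insert a.com -> 10.0.0.2 (expiry=22+4=26). clock=22
Op 18: tick 4 -> clock=26. purged={a.com,b.com}
Op 19: insert b.com -> 10.0.0.2 (expiry=26+1=27). clock=26
Op 20: tick 6 -> clock=32. purged={b.com}
Op 21: insert b.com -> 10.0.0.1 (expiry=32+11=43). clock=32
Op 22: tick 3 -> clock=35.
Op 23: tick 2 -> clock=37.
Op 24: tick 1 -> clock=38.
Op 25: tick 5 -> clock=43. purged={b.com}
Op 26: tick 1 -> clock=44.
Op 27: tick 5 -> clock=49.
Op 28: tick 5 -> clock=54.
Op 29: insert b.com -> 10.0.0.4 (expiry=54+9=63). clock=54
lookup a.com: not in cache (expired or never inserted)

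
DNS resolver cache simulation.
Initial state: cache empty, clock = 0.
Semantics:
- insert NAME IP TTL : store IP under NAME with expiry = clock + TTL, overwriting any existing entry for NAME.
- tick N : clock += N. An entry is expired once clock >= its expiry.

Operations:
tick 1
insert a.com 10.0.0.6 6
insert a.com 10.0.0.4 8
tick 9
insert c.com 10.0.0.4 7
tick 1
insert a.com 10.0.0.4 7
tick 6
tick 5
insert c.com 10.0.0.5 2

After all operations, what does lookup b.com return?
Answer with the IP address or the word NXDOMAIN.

Answer: NXDOMAIN

Derivation:
Op 1: tick 1 -> clock=1.
Op 2: insert a.com -> 10.0.0.6 (expiry=1+6=7). clock=1
Op 3: insert a.com -> 10.0.0.4 (expiry=1+8=9). clock=1
Op 4: tick 9 -> clock=10. purged={a.com}
Op 5: insert c.com -> 10.0.0.4 (expiry=10+7=17). clock=10
Op 6: tick 1 -> clock=11.
Op 7: insert a.com -> 10.0.0.4 (expiry=11+7=18). clock=11
Op 8: tick 6 -> clock=17. purged={c.com}
Op 9: tick 5 -> clock=22. purged={a.com}
Op 10: insert c.com -> 10.0.0.5 (expiry=22+2=24). clock=22
lookup b.com: not in cache (expired or never inserted)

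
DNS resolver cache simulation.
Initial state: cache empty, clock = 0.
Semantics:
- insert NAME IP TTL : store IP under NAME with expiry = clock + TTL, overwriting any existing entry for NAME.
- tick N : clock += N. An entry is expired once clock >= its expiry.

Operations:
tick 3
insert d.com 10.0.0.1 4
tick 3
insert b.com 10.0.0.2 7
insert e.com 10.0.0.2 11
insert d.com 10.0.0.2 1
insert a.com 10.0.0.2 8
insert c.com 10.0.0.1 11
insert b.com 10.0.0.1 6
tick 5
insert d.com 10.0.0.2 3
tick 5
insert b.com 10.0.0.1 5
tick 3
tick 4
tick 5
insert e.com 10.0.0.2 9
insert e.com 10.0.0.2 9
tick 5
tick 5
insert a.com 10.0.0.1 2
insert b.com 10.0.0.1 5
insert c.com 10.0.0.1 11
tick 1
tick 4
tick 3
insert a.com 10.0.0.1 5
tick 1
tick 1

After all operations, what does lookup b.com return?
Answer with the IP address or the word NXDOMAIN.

Answer: NXDOMAIN

Derivation:
Op 1: tick 3 -> clock=3.
Op 2: insert d.com -> 10.0.0.1 (expiry=3+4=7). clock=3
Op 3: tick 3 -> clock=6.
Op 4: insert b.com -> 10.0.0.2 (expiry=6+7=13). clock=6
Op 5: insert e.com -> 10.0.0.2 (expiry=6+11=17). clock=6
Op 6: insert d.com -> 10.0.0.2 (expiry=6+1=7). clock=6
Op 7: insert a.com -> 10.0.0.2 (expiry=6+8=14). clock=6
Op 8: insert c.com -> 10.0.0.1 (expiry=6+11=17). clock=6
Op 9: insert b.com -> 10.0.0.1 (expiry=6+6=12). clock=6
Op 10: tick 5 -> clock=11. purged={d.com}
Op 11: insert d.com -> 10.0.0.2 (expiry=11+3=14). clock=11
Op 12: tick 5 -> clock=16. purged={a.com,b.com,d.com}
Op 13: insert b.com -> 10.0.0.1 (expiry=16+5=21). clock=16
Op 14: tick 3 -> clock=19. purged={c.com,e.com}
Op 15: tick 4 -> clock=23. purged={b.com}
Op 16: tick 5 -> clock=28.
Op 17: insert e.com -> 10.0.0.2 (expiry=28+9=37). clock=28
Op 18: insert e.com -> 10.0.0.2 (expiry=28+9=37). clock=28
Op 19: tick 5 -> clock=33.
Op 20: tick 5 -> clock=38. purged={e.com}
Op 21: insert a.com -> 10.0.0.1 (expiry=38+2=40). clock=38
Op 22: insert b.com -> 10.0.0.1 (expiry=38+5=43). clock=38
Op 23: insert c.com -> 10.0.0.1 (expiry=38+11=49). clock=38
Op 24: tick 1 -> clock=39.
Op 25: tick 4 -> clock=43. purged={a.com,b.com}
Op 26: tick 3 -> clock=46.
Op 27: insert a.com -> 10.0.0.1 (expiry=46+5=51). clock=46
Op 28: tick 1 -> clock=47.
Op 29: tick 1 -> clock=48.
lookup b.com: not in cache (expired or never inserted)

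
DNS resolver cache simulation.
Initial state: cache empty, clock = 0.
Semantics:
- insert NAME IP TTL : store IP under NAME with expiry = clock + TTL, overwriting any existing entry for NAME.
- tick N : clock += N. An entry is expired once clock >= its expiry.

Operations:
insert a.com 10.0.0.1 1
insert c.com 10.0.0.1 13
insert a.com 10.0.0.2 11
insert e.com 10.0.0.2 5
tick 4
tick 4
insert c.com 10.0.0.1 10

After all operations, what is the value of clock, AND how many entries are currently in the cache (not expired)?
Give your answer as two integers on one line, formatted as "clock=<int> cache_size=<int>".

Op 1: insert a.com -> 10.0.0.1 (expiry=0+1=1). clock=0
Op 2: insert c.com -> 10.0.0.1 (expiry=0+13=13). clock=0
Op 3: insert a.com -> 10.0.0.2 (expiry=0+11=11). clock=0
Op 4: insert e.com -> 10.0.0.2 (expiry=0+5=5). clock=0
Op 5: tick 4 -> clock=4.
Op 6: tick 4 -> clock=8. purged={e.com}
Op 7: insert c.com -> 10.0.0.1 (expiry=8+10=18). clock=8
Final clock = 8
Final cache (unexpired): {a.com,c.com} -> size=2

Answer: clock=8 cache_size=2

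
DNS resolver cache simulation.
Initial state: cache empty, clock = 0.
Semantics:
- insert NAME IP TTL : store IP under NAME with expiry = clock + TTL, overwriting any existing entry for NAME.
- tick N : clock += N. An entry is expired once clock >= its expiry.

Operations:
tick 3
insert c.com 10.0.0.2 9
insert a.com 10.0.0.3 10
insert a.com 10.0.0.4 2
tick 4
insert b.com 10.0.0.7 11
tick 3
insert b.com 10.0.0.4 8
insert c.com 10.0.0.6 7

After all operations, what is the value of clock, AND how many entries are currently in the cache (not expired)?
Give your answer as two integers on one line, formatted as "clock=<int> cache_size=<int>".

Answer: clock=10 cache_size=2

Derivation:
Op 1: tick 3 -> clock=3.
Op 2: insert c.com -> 10.0.0.2 (expiry=3+9=12). clock=3
Op 3: insert a.com -> 10.0.0.3 (expiry=3+10=13). clock=3
Op 4: insert a.com -> 10.0.0.4 (expiry=3+2=5). clock=3
Op 5: tick 4 -> clock=7. purged={a.com}
Op 6: insert b.com -> 10.0.0.7 (expiry=7+11=18). clock=7
Op 7: tick 3 -> clock=10.
Op 8: insert b.com -> 10.0.0.4 (expiry=10+8=18). clock=10
Op 9: insert c.com -> 10.0.0.6 (expiry=10+7=17). clock=10
Final clock = 10
Final cache (unexpired): {b.com,c.com} -> size=2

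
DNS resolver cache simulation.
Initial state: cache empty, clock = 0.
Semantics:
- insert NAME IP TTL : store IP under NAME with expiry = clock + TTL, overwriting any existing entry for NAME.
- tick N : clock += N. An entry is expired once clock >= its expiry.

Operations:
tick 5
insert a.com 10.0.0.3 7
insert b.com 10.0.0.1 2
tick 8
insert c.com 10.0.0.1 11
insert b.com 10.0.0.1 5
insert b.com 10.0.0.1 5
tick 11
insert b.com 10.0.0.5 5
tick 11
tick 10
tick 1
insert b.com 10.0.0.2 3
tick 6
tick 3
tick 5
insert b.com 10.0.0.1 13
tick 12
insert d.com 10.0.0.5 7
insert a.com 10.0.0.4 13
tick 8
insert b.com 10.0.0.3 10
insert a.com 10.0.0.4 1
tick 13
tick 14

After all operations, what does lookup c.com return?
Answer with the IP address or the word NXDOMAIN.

Answer: NXDOMAIN

Derivation:
Op 1: tick 5 -> clock=5.
Op 2: insert a.com -> 10.0.0.3 (expiry=5+7=12). clock=5
Op 3: insert b.com -> 10.0.0.1 (expiry=5+2=7). clock=5
Op 4: tick 8 -> clock=13. purged={a.com,b.com}
Op 5: insert c.com -> 10.0.0.1 (expiry=13+11=24). clock=13
Op 6: insert b.com -> 10.0.0.1 (expiry=13+5=18). clock=13
Op 7: insert b.com -> 10.0.0.1 (expiry=13+5=18). clock=13
Op 8: tick 11 -> clock=24. purged={b.com,c.com}
Op 9: insert b.com -> 10.0.0.5 (expiry=24+5=29). clock=24
Op 10: tick 11 -> clock=35. purged={b.com}
Op 11: tick 10 -> clock=45.
Op 12: tick 1 -> clock=46.
Op 13: insert b.com -> 10.0.0.2 (expiry=46+3=49). clock=46
Op 14: tick 6 -> clock=52. purged={b.com}
Op 15: tick 3 -> clock=55.
Op 16: tick 5 -> clock=60.
Op 17: insert b.com -> 10.0.0.1 (expiry=60+13=73). clock=60
Op 18: tick 12 -> clock=72.
Op 19: insert d.com -> 10.0.0.5 (expiry=72+7=79). clock=72
Op 20: insert a.com -> 10.0.0.4 (expiry=72+13=85). clock=72
Op 21: tick 8 -> clock=80. purged={b.com,d.com}
Op 22: insert b.com -> 10.0.0.3 (expiry=80+10=90). clock=80
Op 23: insert a.com -> 10.0.0.4 (expiry=80+1=81). clock=80
Op 24: tick 13 -> clock=93. purged={a.com,b.com}
Op 25: tick 14 -> clock=107.
lookup c.com: not in cache (expired or never inserted)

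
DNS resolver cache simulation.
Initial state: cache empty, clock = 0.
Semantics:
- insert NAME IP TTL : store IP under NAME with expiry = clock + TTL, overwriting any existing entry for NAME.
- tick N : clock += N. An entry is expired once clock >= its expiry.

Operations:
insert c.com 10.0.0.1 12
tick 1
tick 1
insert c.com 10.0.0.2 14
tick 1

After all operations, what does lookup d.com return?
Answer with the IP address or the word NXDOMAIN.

Op 1: insert c.com -> 10.0.0.1 (expiry=0+12=12). clock=0
Op 2: tick 1 -> clock=1.
Op 3: tick 1 -> clock=2.
Op 4: insert c.com -> 10.0.0.2 (expiry=2+14=16). clock=2
Op 5: tick 1 -> clock=3.
lookup d.com: not in cache (expired or never inserted)

Answer: NXDOMAIN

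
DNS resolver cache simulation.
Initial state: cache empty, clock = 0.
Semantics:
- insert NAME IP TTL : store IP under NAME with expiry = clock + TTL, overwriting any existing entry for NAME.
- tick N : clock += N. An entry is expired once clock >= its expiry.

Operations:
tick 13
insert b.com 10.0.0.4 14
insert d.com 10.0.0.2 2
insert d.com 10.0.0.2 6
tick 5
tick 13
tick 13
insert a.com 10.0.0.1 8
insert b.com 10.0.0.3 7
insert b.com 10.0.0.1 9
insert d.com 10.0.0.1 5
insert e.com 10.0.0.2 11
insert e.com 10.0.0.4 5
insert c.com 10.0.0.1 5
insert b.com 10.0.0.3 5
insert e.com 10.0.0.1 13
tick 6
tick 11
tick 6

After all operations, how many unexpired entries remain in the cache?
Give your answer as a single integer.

Op 1: tick 13 -> clock=13.
Op 2: insert b.com -> 10.0.0.4 (expiry=13+14=27). clock=13
Op 3: insert d.com -> 10.0.0.2 (expiry=13+2=15). clock=13
Op 4: insert d.com -> 10.0.0.2 (expiry=13+6=19). clock=13
Op 5: tick 5 -> clock=18.
Op 6: tick 13 -> clock=31. purged={b.com,d.com}
Op 7: tick 13 -> clock=44.
Op 8: insert a.com -> 10.0.0.1 (expiry=44+8=52). clock=44
Op 9: insert b.com -> 10.0.0.3 (expiry=44+7=51). clock=44
Op 10: insert b.com -> 10.0.0.1 (expiry=44+9=53). clock=44
Op 11: insert d.com -> 10.0.0.1 (expiry=44+5=49). clock=44
Op 12: insert e.com -> 10.0.0.2 (expiry=44+11=55). clock=44
Op 13: insert e.com -> 10.0.0.4 (expiry=44+5=49). clock=44
Op 14: insert c.com -> 10.0.0.1 (expiry=44+5=49). clock=44
Op 15: insert b.com -> 10.0.0.3 (expiry=44+5=49). clock=44
Op 16: insert e.com -> 10.0.0.1 (expiry=44+13=57). clock=44
Op 17: tick 6 -> clock=50. purged={b.com,c.com,d.com}
Op 18: tick 11 -> clock=61. purged={a.com,e.com}
Op 19: tick 6 -> clock=67.
Final cache (unexpired): {} -> size=0

Answer: 0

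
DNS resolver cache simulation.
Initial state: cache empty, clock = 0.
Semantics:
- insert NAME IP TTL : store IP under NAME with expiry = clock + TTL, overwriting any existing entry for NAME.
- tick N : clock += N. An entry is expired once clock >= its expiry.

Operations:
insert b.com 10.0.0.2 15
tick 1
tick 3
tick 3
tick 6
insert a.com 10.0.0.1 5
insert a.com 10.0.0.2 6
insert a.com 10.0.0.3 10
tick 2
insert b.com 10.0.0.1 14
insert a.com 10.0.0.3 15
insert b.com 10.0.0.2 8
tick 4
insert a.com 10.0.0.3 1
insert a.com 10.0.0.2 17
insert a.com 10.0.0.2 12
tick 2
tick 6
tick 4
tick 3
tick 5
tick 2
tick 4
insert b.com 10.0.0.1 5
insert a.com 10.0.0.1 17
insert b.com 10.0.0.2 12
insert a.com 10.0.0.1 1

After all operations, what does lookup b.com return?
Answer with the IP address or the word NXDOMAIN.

Op 1: insert b.com -> 10.0.0.2 (expiry=0+15=15). clock=0
Op 2: tick 1 -> clock=1.
Op 3: tick 3 -> clock=4.
Op 4: tick 3 -> clock=7.
Op 5: tick 6 -> clock=13.
Op 6: insert a.com -> 10.0.0.1 (expiry=13+5=18). clock=13
Op 7: insert a.com -> 10.0.0.2 (expiry=13+6=19). clock=13
Op 8: insert a.com -> 10.0.0.3 (expiry=13+10=23). clock=13
Op 9: tick 2 -> clock=15. purged={b.com}
Op 10: insert b.com -> 10.0.0.1 (expiry=15+14=29). clock=15
Op 11: insert a.com -> 10.0.0.3 (expiry=15+15=30). clock=15
Op 12: insert b.com -> 10.0.0.2 (expiry=15+8=23). clock=15
Op 13: tick 4 -> clock=19.
Op 14: insert a.com -> 10.0.0.3 (expiry=19+1=20). clock=19
Op 15: insert a.com -> 10.0.0.2 (expiry=19+17=36). clock=19
Op 16: insert a.com -> 10.0.0.2 (expiry=19+12=31). clock=19
Op 17: tick 2 -> clock=21.
Op 18: tick 6 -> clock=27. purged={b.com}
Op 19: tick 4 -> clock=31. purged={a.com}
Op 20: tick 3 -> clock=34.
Op 21: tick 5 -> clock=39.
Op 22: tick 2 -> clock=41.
Op 23: tick 4 -> clock=45.
Op 24: insert b.com -> 10.0.0.1 (expiry=45+5=50). clock=45
Op 25: insert a.com -> 10.0.0.1 (expiry=45+17=62). clock=45
Op 26: insert b.com -> 10.0.0.2 (expiry=45+12=57). clock=45
Op 27: insert a.com -> 10.0.0.1 (expiry=45+1=46). clock=45
lookup b.com: present, ip=10.0.0.2 expiry=57 > clock=45

Answer: 10.0.0.2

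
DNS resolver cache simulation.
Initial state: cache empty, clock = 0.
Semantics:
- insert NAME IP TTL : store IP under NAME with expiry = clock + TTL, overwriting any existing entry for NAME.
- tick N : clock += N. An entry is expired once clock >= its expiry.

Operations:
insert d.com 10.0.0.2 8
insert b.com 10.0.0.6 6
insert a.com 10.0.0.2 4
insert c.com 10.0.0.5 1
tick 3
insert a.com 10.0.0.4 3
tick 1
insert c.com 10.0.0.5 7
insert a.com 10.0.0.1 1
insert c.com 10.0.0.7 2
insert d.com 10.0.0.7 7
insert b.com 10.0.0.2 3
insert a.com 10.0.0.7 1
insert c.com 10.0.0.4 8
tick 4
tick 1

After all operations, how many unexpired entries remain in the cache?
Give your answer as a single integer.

Answer: 2

Derivation:
Op 1: insert d.com -> 10.0.0.2 (expiry=0+8=8). clock=0
Op 2: insert b.com -> 10.0.0.6 (expiry=0+6=6). clock=0
Op 3: insert a.com -> 10.0.0.2 (expiry=0+4=4). clock=0
Op 4: insert c.com -> 10.0.0.5 (expiry=0+1=1). clock=0
Op 5: tick 3 -> clock=3. purged={c.com}
Op 6: insert a.com -> 10.0.0.4 (expiry=3+3=6). clock=3
Op 7: tick 1 -> clock=4.
Op 8: insert c.com -> 10.0.0.5 (expiry=4+7=11). clock=4
Op 9: insert a.com -> 10.0.0.1 (expiry=4+1=5). clock=4
Op 10: insert c.com -> 10.0.0.7 (expiry=4+2=6). clock=4
Op 11: insert d.com -> 10.0.0.7 (expiry=4+7=11). clock=4
Op 12: insert b.com -> 10.0.0.2 (expiry=4+3=7). clock=4
Op 13: insert a.com -> 10.0.0.7 (expiry=4+1=5). clock=4
Op 14: insert c.com -> 10.0.0.4 (expiry=4+8=12). clock=4
Op 15: tick 4 -> clock=8. purged={a.com,b.com}
Op 16: tick 1 -> clock=9.
Final cache (unexpired): {c.com,d.com} -> size=2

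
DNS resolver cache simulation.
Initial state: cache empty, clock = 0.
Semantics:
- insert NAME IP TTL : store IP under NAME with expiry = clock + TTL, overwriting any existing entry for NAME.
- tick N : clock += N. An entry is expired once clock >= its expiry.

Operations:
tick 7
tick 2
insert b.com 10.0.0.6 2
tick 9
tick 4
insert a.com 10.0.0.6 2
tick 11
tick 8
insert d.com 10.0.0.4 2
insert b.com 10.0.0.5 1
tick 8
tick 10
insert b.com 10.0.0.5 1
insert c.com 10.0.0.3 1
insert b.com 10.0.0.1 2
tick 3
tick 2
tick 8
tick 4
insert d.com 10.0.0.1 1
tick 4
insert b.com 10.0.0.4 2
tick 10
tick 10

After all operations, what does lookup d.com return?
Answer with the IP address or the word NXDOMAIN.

Op 1: tick 7 -> clock=7.
Op 2: tick 2 -> clock=9.
Op 3: insert b.com -> 10.0.0.6 (expiry=9+2=11). clock=9
Op 4: tick 9 -> clock=18. purged={b.com}
Op 5: tick 4 -> clock=22.
Op 6: insert a.com -> 10.0.0.6 (expiry=22+2=24). clock=22
Op 7: tick 11 -> clock=33. purged={a.com}
Op 8: tick 8 -> clock=41.
Op 9: insert d.com -> 10.0.0.4 (expiry=41+2=43). clock=41
Op 10: insert b.com -> 10.0.0.5 (expiry=41+1=42). clock=41
Op 11: tick 8 -> clock=49. purged={b.com,d.com}
Op 12: tick 10 -> clock=59.
Op 13: insert b.com -> 10.0.0.5 (expiry=59+1=60). clock=59
Op 14: insert c.com -> 10.0.0.3 (expiry=59+1=60). clock=59
Op 15: insert b.com -> 10.0.0.1 (expiry=59+2=61). clock=59
Op 16: tick 3 -> clock=62. purged={b.com,c.com}
Op 17: tick 2 -> clock=64.
Op 18: tick 8 -> clock=72.
Op 19: tick 4 -> clock=76.
Op 20: insert d.com -> 10.0.0.1 (expiry=76+1=77). clock=76
Op 21: tick 4 -> clock=80. purged={d.com}
Op 22: insert b.com -> 10.0.0.4 (expiry=80+2=82). clock=80
Op 23: tick 10 -> clock=90. purged={b.com}
Op 24: tick 10 -> clock=100.
lookup d.com: not in cache (expired or never inserted)

Answer: NXDOMAIN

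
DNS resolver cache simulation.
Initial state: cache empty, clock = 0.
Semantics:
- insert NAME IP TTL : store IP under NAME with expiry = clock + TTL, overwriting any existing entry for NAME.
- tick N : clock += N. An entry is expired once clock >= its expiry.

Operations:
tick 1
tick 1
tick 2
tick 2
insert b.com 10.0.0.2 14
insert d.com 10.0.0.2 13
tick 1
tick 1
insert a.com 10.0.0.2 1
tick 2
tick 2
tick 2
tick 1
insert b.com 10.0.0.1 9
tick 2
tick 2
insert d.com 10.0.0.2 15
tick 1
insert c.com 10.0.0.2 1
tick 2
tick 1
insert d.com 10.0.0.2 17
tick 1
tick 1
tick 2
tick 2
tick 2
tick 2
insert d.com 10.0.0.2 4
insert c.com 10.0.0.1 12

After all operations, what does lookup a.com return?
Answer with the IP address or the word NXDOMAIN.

Answer: NXDOMAIN

Derivation:
Op 1: tick 1 -> clock=1.
Op 2: tick 1 -> clock=2.
Op 3: tick 2 -> clock=4.
Op 4: tick 2 -> clock=6.
Op 5: insert b.com -> 10.0.0.2 (expiry=6+14=20). clock=6
Op 6: insert d.com -> 10.0.0.2 (expiry=6+13=19). clock=6
Op 7: tick 1 -> clock=7.
Op 8: tick 1 -> clock=8.
Op 9: insert a.com -> 10.0.0.2 (expiry=8+1=9). clock=8
Op 10: tick 2 -> clock=10. purged={a.com}
Op 11: tick 2 -> clock=12.
Op 12: tick 2 -> clock=14.
Op 13: tick 1 -> clock=15.
Op 14: insert b.com -> 10.0.0.1 (expiry=15+9=24). clock=15
Op 15: tick 2 -> clock=17.
Op 16: tick 2 -> clock=19. purged={d.com}
Op 17: insert d.com -> 10.0.0.2 (expiry=19+15=34). clock=19
Op 18: tick 1 -> clock=20.
Op 19: insert c.com -> 10.0.0.2 (expiry=20+1=21). clock=20
Op 20: tick 2 -> clock=22. purged={c.com}
Op 21: tick 1 -> clock=23.
Op 22: insert d.com -> 10.0.0.2 (expiry=23+17=40). clock=23
Op 23: tick 1 -> clock=24. purged={b.com}
Op 24: tick 1 -> clock=25.
Op 25: tick 2 -> clock=27.
Op 26: tick 2 -> clock=29.
Op 27: tick 2 -> clock=31.
Op 28: tick 2 -> clock=33.
Op 29: insert d.com -> 10.0.0.2 (expiry=33+4=37). clock=33
Op 30: insert c.com -> 10.0.0.1 (expiry=33+12=45). clock=33
lookup a.com: not in cache (expired or never inserted)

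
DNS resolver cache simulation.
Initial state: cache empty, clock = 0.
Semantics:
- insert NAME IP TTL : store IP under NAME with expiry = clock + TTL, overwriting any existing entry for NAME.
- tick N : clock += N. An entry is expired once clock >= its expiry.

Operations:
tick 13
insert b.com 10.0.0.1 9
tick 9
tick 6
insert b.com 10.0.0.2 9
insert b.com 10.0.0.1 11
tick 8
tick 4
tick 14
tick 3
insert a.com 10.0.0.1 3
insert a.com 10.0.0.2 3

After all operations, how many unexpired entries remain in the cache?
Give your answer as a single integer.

Answer: 1

Derivation:
Op 1: tick 13 -> clock=13.
Op 2: insert b.com -> 10.0.0.1 (expiry=13+9=22). clock=13
Op 3: tick 9 -> clock=22. purged={b.com}
Op 4: tick 6 -> clock=28.
Op 5: insert b.com -> 10.0.0.2 (expiry=28+9=37). clock=28
Op 6: insert b.com -> 10.0.0.1 (expiry=28+11=39). clock=28
Op 7: tick 8 -> clock=36.
Op 8: tick 4 -> clock=40. purged={b.com}
Op 9: tick 14 -> clock=54.
Op 10: tick 3 -> clock=57.
Op 11: insert a.com -> 10.0.0.1 (expiry=57+3=60). clock=57
Op 12: insert a.com -> 10.0.0.2 (expiry=57+3=60). clock=57
Final cache (unexpired): {a.com} -> size=1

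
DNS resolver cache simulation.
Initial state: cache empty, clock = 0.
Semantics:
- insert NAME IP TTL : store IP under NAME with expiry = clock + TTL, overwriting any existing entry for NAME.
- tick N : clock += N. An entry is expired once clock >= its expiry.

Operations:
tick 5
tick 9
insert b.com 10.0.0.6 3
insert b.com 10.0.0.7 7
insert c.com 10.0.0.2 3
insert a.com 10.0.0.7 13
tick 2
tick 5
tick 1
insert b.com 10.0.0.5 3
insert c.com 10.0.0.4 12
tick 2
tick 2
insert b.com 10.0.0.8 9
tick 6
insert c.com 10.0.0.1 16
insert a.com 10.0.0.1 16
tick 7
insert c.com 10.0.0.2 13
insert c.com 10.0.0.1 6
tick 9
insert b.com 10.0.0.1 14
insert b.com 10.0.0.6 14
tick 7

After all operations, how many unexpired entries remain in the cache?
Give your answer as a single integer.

Op 1: tick 5 -> clock=5.
Op 2: tick 9 -> clock=14.
Op 3: insert b.com -> 10.0.0.6 (expiry=14+3=17). clock=14
Op 4: insert b.com -> 10.0.0.7 (expiry=14+7=21). clock=14
Op 5: insert c.com -> 10.0.0.2 (expiry=14+3=17). clock=14
Op 6: insert a.com -> 10.0.0.7 (expiry=14+13=27). clock=14
Op 7: tick 2 -> clock=16.
Op 8: tick 5 -> clock=21. purged={b.com,c.com}
Op 9: tick 1 -> clock=22.
Op 10: insert b.com -> 10.0.0.5 (expiry=22+3=25). clock=22
Op 11: insert c.com -> 10.0.0.4 (expiry=22+12=34). clock=22
Op 12: tick 2 -> clock=24.
Op 13: tick 2 -> clock=26. purged={b.com}
Op 14: insert b.com -> 10.0.0.8 (expiry=26+9=35). clock=26
Op 15: tick 6 -> clock=32. purged={a.com}
Op 16: insert c.com -> 10.0.0.1 (expiry=32+16=48). clock=32
Op 17: insert a.com -> 10.0.0.1 (expiry=32+16=48). clock=32
Op 18: tick 7 -> clock=39. purged={b.com}
Op 19: insert c.com -> 10.0.0.2 (expiry=39+13=52). clock=39
Op 20: insert c.com -> 10.0.0.1 (expiry=39+6=45). clock=39
Op 21: tick 9 -> clock=48. purged={a.com,c.com}
Op 22: insert b.com -> 10.0.0.1 (expiry=48+14=62). clock=48
Op 23: insert b.com -> 10.0.0.6 (expiry=48+14=62). clock=48
Op 24: tick 7 -> clock=55.
Final cache (unexpired): {b.com} -> size=1

Answer: 1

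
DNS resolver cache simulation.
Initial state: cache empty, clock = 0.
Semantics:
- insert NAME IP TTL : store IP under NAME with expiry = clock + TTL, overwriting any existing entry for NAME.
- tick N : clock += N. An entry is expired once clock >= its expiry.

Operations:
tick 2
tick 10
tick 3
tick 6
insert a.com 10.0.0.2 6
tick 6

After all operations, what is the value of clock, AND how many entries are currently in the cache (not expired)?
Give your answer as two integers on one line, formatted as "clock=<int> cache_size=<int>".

Op 1: tick 2 -> clock=2.
Op 2: tick 10 -> clock=12.
Op 3: tick 3 -> clock=15.
Op 4: tick 6 -> clock=21.
Op 5: insert a.com -> 10.0.0.2 (expiry=21+6=27). clock=21
Op 6: tick 6 -> clock=27. purged={a.com}
Final clock = 27
Final cache (unexpired): {} -> size=0

Answer: clock=27 cache_size=0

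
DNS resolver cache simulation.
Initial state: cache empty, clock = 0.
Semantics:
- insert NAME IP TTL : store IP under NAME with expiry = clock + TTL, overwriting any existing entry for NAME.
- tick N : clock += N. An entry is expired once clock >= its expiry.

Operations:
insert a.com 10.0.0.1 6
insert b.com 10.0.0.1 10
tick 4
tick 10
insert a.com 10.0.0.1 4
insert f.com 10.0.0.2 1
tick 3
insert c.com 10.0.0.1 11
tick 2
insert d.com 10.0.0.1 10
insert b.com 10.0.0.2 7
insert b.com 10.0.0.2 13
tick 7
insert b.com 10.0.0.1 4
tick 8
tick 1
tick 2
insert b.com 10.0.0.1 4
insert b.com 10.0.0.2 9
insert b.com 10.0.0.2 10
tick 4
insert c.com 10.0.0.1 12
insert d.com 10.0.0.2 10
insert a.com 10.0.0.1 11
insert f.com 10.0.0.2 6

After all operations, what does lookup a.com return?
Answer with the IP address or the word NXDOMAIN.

Op 1: insert a.com -> 10.0.0.1 (expiry=0+6=6). clock=0
Op 2: insert b.com -> 10.0.0.1 (expiry=0+10=10). clock=0
Op 3: tick 4 -> clock=4.
Op 4: tick 10 -> clock=14. purged={a.com,b.com}
Op 5: insert a.com -> 10.0.0.1 (expiry=14+4=18). clock=14
Op 6: insert f.com -> 10.0.0.2 (expiry=14+1=15). clock=14
Op 7: tick 3 -> clock=17. purged={f.com}
Op 8: insert c.com -> 10.0.0.1 (expiry=17+11=28). clock=17
Op 9: tick 2 -> clock=19. purged={a.com}
Op 10: insert d.com -> 10.0.0.1 (expiry=19+10=29). clock=19
Op 11: insert b.com -> 10.0.0.2 (expiry=19+7=26). clock=19
Op 12: insert b.com -> 10.0.0.2 (expiry=19+13=32). clock=19
Op 13: tick 7 -> clock=26.
Op 14: insert b.com -> 10.0.0.1 (expiry=26+4=30). clock=26
Op 15: tick 8 -> clock=34. purged={b.com,c.com,d.com}
Op 16: tick 1 -> clock=35.
Op 17: tick 2 -> clock=37.
Op 18: insert b.com -> 10.0.0.1 (expiry=37+4=41). clock=37
Op 19: insert b.com -> 10.0.0.2 (expiry=37+9=46). clock=37
Op 20: insert b.com -> 10.0.0.2 (expiry=37+10=47). clock=37
Op 21: tick 4 -> clock=41.
Op 22: insert c.com -> 10.0.0.1 (expiry=41+12=53). clock=41
Op 23: insert d.com -> 10.0.0.2 (expiry=41+10=51). clock=41
Op 24: insert a.com -> 10.0.0.1 (expiry=41+11=52). clock=41
Op 25: insert f.com -> 10.0.0.2 (expiry=41+6=47). clock=41
lookup a.com: present, ip=10.0.0.1 expiry=52 > clock=41

Answer: 10.0.0.1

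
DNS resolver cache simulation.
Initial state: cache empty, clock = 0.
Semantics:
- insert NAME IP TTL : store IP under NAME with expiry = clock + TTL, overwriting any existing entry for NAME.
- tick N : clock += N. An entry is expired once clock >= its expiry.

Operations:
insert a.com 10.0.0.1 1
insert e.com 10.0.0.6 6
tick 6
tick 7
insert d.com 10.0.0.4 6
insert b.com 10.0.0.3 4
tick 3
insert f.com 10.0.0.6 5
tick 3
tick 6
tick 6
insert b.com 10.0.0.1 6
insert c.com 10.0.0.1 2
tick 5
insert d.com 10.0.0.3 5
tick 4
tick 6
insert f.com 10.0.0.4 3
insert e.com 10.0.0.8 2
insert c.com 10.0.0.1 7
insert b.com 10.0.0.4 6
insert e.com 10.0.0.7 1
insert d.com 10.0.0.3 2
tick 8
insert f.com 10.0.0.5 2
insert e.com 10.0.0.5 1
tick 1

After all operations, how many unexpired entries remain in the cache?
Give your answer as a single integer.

Op 1: insert a.com -> 10.0.0.1 (expiry=0+1=1). clock=0
Op 2: insert e.com -> 10.0.0.6 (expiry=0+6=6). clock=0
Op 3: tick 6 -> clock=6. purged={a.com,e.com}
Op 4: tick 7 -> clock=13.
Op 5: insert d.com -> 10.0.0.4 (expiry=13+6=19). clock=13
Op 6: insert b.com -> 10.0.0.3 (expiry=13+4=17). clock=13
Op 7: tick 3 -> clock=16.
Op 8: insert f.com -> 10.0.0.6 (expiry=16+5=21). clock=16
Op 9: tick 3 -> clock=19. purged={b.com,d.com}
Op 10: tick 6 -> clock=25. purged={f.com}
Op 11: tick 6 -> clock=31.
Op 12: insert b.com -> 10.0.0.1 (expiry=31+6=37). clock=31
Op 13: insert c.com -> 10.0.0.1 (expiry=31+2=33). clock=31
Op 14: tick 5 -> clock=36. purged={c.com}
Op 15: insert d.com -> 10.0.0.3 (expiry=36+5=41). clock=36
Op 16: tick 4 -> clock=40. purged={b.com}
Op 17: tick 6 -> clock=46. purged={d.com}
Op 18: insert f.com -> 10.0.0.4 (expiry=46+3=49). clock=46
Op 19: insert e.com -> 10.0.0.8 (expiry=46+2=48). clock=46
Op 20: insert c.com -> 10.0.0.1 (expiry=46+7=53). clock=46
Op 21: insert b.com -> 10.0.0.4 (expiry=46+6=52). clock=46
Op 22: insert e.com -> 10.0.0.7 (expiry=46+1=47). clock=46
Op 23: insert d.com -> 10.0.0.3 (expiry=46+2=48). clock=46
Op 24: tick 8 -> clock=54. purged={b.com,c.com,d.com,e.com,f.com}
Op 25: insert f.com -> 10.0.0.5 (expiry=54+2=56). clock=54
Op 26: insert e.com -> 10.0.0.5 (expiry=54+1=55). clock=54
Op 27: tick 1 -> clock=55. purged={e.com}
Final cache (unexpired): {f.com} -> size=1

Answer: 1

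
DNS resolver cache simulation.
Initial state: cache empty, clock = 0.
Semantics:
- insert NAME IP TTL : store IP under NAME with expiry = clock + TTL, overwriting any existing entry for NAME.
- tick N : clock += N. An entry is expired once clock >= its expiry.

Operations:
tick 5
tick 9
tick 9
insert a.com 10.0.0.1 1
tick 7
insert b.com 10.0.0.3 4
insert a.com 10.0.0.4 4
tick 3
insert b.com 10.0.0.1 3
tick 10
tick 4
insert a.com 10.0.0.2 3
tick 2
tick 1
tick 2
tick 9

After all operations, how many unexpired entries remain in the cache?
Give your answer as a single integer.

Answer: 0

Derivation:
Op 1: tick 5 -> clock=5.
Op 2: tick 9 -> clock=14.
Op 3: tick 9 -> clock=23.
Op 4: insert a.com -> 10.0.0.1 (expiry=23+1=24). clock=23
Op 5: tick 7 -> clock=30. purged={a.com}
Op 6: insert b.com -> 10.0.0.3 (expiry=30+4=34). clock=30
Op 7: insert a.com -> 10.0.0.4 (expiry=30+4=34). clock=30
Op 8: tick 3 -> clock=33.
Op 9: insert b.com -> 10.0.0.1 (expiry=33+3=36). clock=33
Op 10: tick 10 -> clock=43. purged={a.com,b.com}
Op 11: tick 4 -> clock=47.
Op 12: insert a.com -> 10.0.0.2 (expiry=47+3=50). clock=47
Op 13: tick 2 -> clock=49.
Op 14: tick 1 -> clock=50. purged={a.com}
Op 15: tick 2 -> clock=52.
Op 16: tick 9 -> clock=61.
Final cache (unexpired): {} -> size=0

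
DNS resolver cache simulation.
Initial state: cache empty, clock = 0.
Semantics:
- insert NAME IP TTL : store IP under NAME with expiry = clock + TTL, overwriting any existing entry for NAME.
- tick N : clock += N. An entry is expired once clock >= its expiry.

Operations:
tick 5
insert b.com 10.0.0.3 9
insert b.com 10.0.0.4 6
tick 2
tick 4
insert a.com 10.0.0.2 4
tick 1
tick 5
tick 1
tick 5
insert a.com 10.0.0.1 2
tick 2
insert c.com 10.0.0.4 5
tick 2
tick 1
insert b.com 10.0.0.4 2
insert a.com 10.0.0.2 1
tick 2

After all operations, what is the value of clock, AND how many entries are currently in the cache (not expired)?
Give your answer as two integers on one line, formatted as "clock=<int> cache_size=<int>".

Answer: clock=30 cache_size=0

Derivation:
Op 1: tick 5 -> clock=5.
Op 2: insert b.com -> 10.0.0.3 (expiry=5+9=14). clock=5
Op 3: insert b.com -> 10.0.0.4 (expiry=5+6=11). clock=5
Op 4: tick 2 -> clock=7.
Op 5: tick 4 -> clock=11. purged={b.com}
Op 6: insert a.com -> 10.0.0.2 (expiry=11+4=15). clock=11
Op 7: tick 1 -> clock=12.
Op 8: tick 5 -> clock=17. purged={a.com}
Op 9: tick 1 -> clock=18.
Op 10: tick 5 -> clock=23.
Op 11: insert a.com -> 10.0.0.1 (expiry=23+2=25). clock=23
Op 12: tick 2 -> clock=25. purged={a.com}
Op 13: insert c.com -> 10.0.0.4 (expiry=25+5=30). clock=25
Op 14: tick 2 -> clock=27.
Op 15: tick 1 -> clock=28.
Op 16: insert b.com -> 10.0.0.4 (expiry=28+2=30). clock=28
Op 17: insert a.com -> 10.0.0.2 (expiry=28+1=29). clock=28
Op 18: tick 2 -> clock=30. purged={a.com,b.com,c.com}
Final clock = 30
Final cache (unexpired): {} -> size=0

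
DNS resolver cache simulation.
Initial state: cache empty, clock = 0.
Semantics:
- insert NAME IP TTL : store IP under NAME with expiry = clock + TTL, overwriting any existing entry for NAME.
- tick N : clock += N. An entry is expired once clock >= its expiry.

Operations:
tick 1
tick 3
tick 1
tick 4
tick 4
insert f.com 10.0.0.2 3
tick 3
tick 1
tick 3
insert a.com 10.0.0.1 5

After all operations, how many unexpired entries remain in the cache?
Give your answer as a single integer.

Op 1: tick 1 -> clock=1.
Op 2: tick 3 -> clock=4.
Op 3: tick 1 -> clock=5.
Op 4: tick 4 -> clock=9.
Op 5: tick 4 -> clock=13.
Op 6: insert f.com -> 10.0.0.2 (expiry=13+3=16). clock=13
Op 7: tick 3 -> clock=16. purged={f.com}
Op 8: tick 1 -> clock=17.
Op 9: tick 3 -> clock=20.
Op 10: insert a.com -> 10.0.0.1 (expiry=20+5=25). clock=20
Final cache (unexpired): {a.com} -> size=1

Answer: 1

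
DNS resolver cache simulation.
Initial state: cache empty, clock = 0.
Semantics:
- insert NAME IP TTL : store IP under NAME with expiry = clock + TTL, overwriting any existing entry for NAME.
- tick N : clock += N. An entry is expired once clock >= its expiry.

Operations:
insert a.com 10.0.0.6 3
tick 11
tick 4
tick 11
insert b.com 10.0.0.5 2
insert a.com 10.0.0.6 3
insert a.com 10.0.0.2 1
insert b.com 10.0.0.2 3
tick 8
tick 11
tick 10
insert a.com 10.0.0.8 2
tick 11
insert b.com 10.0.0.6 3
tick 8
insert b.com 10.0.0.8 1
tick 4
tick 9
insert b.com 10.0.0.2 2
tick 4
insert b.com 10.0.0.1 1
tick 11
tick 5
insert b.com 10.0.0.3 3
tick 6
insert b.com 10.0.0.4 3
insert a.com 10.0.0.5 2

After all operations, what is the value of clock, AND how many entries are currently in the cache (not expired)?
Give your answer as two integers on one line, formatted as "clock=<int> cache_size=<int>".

Op 1: insert a.com -> 10.0.0.6 (expiry=0+3=3). clock=0
Op 2: tick 11 -> clock=11. purged={a.com}
Op 3: tick 4 -> clock=15.
Op 4: tick 11 -> clock=26.
Op 5: insert b.com -> 10.0.0.5 (expiry=26+2=28). clock=26
Op 6: insert a.com -> 10.0.0.6 (expiry=26+3=29). clock=26
Op 7: insert a.com -> 10.0.0.2 (expiry=26+1=27). clock=26
Op 8: insert b.com -> 10.0.0.2 (expiry=26+3=29). clock=26
Op 9: tick 8 -> clock=34. purged={a.com,b.com}
Op 10: tick 11 -> clock=45.
Op 11: tick 10 -> clock=55.
Op 12: insert a.com -> 10.0.0.8 (expiry=55+2=57). clock=55
Op 13: tick 11 -> clock=66. purged={a.com}
Op 14: insert b.com -> 10.0.0.6 (expiry=66+3=69). clock=66
Op 15: tick 8 -> clock=74. purged={b.com}
Op 16: insert b.com -> 10.0.0.8 (expiry=74+1=75). clock=74
Op 17: tick 4 -> clock=78. purged={b.com}
Op 18: tick 9 -> clock=87.
Op 19: insert b.com -> 10.0.0.2 (expiry=87+2=89). clock=87
Op 20: tick 4 -> clock=91. purged={b.com}
Op 21: insert b.com -> 10.0.0.1 (expiry=91+1=92). clock=91
Op 22: tick 11 -> clock=102. purged={b.com}
Op 23: tick 5 -> clock=107.
Op 24: insert b.com -> 10.0.0.3 (expiry=107+3=110). clock=107
Op 25: tick 6 -> clock=113. purged={b.com}
Op 26: insert b.com -> 10.0.0.4 (expiry=113+3=116). clock=113
Op 27: insert a.com -> 10.0.0.5 (expiry=113+2=115). clock=113
Final clock = 113
Final cache (unexpired): {a.com,b.com} -> size=2

Answer: clock=113 cache_size=2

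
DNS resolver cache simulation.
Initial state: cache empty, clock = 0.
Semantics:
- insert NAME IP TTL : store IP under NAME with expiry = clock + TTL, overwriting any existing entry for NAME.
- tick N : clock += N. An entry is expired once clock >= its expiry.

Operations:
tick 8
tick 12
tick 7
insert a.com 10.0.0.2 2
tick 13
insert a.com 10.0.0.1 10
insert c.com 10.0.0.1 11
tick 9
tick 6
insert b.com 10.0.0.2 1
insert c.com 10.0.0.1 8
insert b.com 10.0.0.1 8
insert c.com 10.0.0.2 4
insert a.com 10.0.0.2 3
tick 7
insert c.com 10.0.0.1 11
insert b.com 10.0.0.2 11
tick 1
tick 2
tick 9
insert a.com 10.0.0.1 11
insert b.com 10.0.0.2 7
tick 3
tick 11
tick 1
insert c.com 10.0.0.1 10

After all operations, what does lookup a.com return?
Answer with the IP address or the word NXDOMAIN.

Op 1: tick 8 -> clock=8.
Op 2: tick 12 -> clock=20.
Op 3: tick 7 -> clock=27.
Op 4: insert a.com -> 10.0.0.2 (expiry=27+2=29). clock=27
Op 5: tick 13 -> clock=40. purged={a.com}
Op 6: insert a.com -> 10.0.0.1 (expiry=40+10=50). clock=40
Op 7: insert c.com -> 10.0.0.1 (expiry=40+11=51). clock=40
Op 8: tick 9 -> clock=49.
Op 9: tick 6 -> clock=55. purged={a.com,c.com}
Op 10: insert b.com -> 10.0.0.2 (expiry=55+1=56). clock=55
Op 11: insert c.com -> 10.0.0.1 (expiry=55+8=63). clock=55
Op 12: insert b.com -> 10.0.0.1 (expiry=55+8=63). clock=55
Op 13: insert c.com -> 10.0.0.2 (expiry=55+4=59). clock=55
Op 14: insert a.com -> 10.0.0.2 (expiry=55+3=58). clock=55
Op 15: tick 7 -> clock=62. purged={a.com,c.com}
Op 16: insert c.com -> 10.0.0.1 (expiry=62+11=73). clock=62
Op 17: insert b.com -> 10.0.0.2 (expiry=62+11=73). clock=62
Op 18: tick 1 -> clock=63.
Op 19: tick 2 -> clock=65.
Op 20: tick 9 -> clock=74. purged={b.com,c.com}
Op 21: insert a.com -> 10.0.0.1 (expiry=74+11=85). clock=74
Op 22: insert b.com -> 10.0.0.2 (expiry=74+7=81). clock=74
Op 23: tick 3 -> clock=77.
Op 24: tick 11 -> clock=88. purged={a.com,b.com}
Op 25: tick 1 -> clock=89.
Op 26: insert c.com -> 10.0.0.1 (expiry=89+10=99). clock=89
lookup a.com: not in cache (expired or never inserted)

Answer: NXDOMAIN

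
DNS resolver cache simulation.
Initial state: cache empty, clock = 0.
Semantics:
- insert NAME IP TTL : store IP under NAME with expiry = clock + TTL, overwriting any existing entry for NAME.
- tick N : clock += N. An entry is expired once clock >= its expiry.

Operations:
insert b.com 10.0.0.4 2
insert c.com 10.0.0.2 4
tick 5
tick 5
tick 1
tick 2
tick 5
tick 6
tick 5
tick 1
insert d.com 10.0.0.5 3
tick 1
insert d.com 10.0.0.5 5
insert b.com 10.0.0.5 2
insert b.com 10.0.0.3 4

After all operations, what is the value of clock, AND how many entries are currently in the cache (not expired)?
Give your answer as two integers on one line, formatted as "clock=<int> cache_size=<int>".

Answer: clock=31 cache_size=2

Derivation:
Op 1: insert b.com -> 10.0.0.4 (expiry=0+2=2). clock=0
Op 2: insert c.com -> 10.0.0.2 (expiry=0+4=4). clock=0
Op 3: tick 5 -> clock=5. purged={b.com,c.com}
Op 4: tick 5 -> clock=10.
Op 5: tick 1 -> clock=11.
Op 6: tick 2 -> clock=13.
Op 7: tick 5 -> clock=18.
Op 8: tick 6 -> clock=24.
Op 9: tick 5 -> clock=29.
Op 10: tick 1 -> clock=30.
Op 11: insert d.com -> 10.0.0.5 (expiry=30+3=33). clock=30
Op 12: tick 1 -> clock=31.
Op 13: insert d.com -> 10.0.0.5 (expiry=31+5=36). clock=31
Op 14: insert b.com -> 10.0.0.5 (expiry=31+2=33). clock=31
Op 15: insert b.com -> 10.0.0.3 (expiry=31+4=35). clock=31
Final clock = 31
Final cache (unexpired): {b.com,d.com} -> size=2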